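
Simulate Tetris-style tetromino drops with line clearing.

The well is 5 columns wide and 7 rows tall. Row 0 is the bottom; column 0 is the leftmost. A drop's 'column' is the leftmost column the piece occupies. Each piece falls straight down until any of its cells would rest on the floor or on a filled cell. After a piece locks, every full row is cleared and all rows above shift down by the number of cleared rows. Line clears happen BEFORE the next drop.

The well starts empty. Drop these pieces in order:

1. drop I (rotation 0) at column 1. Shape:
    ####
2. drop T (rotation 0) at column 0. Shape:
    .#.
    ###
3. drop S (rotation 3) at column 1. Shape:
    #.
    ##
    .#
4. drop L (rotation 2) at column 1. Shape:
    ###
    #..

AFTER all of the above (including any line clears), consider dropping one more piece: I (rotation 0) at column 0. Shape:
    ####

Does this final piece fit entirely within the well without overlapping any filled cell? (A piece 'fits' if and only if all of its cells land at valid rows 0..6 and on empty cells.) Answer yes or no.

Drop 1: I rot0 at col 1 lands with bottom-row=0; cleared 0 line(s) (total 0); column heights now [0 1 1 1 1], max=1
Drop 2: T rot0 at col 0 lands with bottom-row=1; cleared 0 line(s) (total 0); column heights now [2 3 2 1 1], max=3
Drop 3: S rot3 at col 1 lands with bottom-row=2; cleared 0 line(s) (total 0); column heights now [2 5 4 1 1], max=5
Drop 4: L rot2 at col 1 lands with bottom-row=5; cleared 0 line(s) (total 0); column heights now [2 7 7 7 1], max=7
Test piece I rot0 at col 0 (width 4): heights before test = [2 7 7 7 1]; fits = False

Answer: no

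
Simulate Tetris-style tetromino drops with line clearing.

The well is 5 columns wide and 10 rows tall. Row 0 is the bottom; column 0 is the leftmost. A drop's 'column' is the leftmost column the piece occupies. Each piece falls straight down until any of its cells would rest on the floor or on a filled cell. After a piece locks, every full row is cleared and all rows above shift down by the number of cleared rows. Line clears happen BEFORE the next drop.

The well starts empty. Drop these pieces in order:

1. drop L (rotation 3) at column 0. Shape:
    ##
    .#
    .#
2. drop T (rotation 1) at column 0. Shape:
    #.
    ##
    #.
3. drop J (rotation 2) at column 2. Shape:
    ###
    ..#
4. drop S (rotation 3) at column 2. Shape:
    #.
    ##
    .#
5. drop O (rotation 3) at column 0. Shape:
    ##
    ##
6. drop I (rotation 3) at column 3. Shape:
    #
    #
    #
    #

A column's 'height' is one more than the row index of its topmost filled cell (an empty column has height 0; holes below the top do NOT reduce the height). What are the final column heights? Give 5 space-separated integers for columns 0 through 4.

Answer: 8 8 5 8 2

Derivation:
Drop 1: L rot3 at col 0 lands with bottom-row=0; cleared 0 line(s) (total 0); column heights now [3 3 0 0 0], max=3
Drop 2: T rot1 at col 0 lands with bottom-row=3; cleared 0 line(s) (total 0); column heights now [6 5 0 0 0], max=6
Drop 3: J rot2 at col 2 lands with bottom-row=0; cleared 0 line(s) (total 0); column heights now [6 5 2 2 2], max=6
Drop 4: S rot3 at col 2 lands with bottom-row=2; cleared 0 line(s) (total 0); column heights now [6 5 5 4 2], max=6
Drop 5: O rot3 at col 0 lands with bottom-row=6; cleared 0 line(s) (total 0); column heights now [8 8 5 4 2], max=8
Drop 6: I rot3 at col 3 lands with bottom-row=4; cleared 0 line(s) (total 0); column heights now [8 8 5 8 2], max=8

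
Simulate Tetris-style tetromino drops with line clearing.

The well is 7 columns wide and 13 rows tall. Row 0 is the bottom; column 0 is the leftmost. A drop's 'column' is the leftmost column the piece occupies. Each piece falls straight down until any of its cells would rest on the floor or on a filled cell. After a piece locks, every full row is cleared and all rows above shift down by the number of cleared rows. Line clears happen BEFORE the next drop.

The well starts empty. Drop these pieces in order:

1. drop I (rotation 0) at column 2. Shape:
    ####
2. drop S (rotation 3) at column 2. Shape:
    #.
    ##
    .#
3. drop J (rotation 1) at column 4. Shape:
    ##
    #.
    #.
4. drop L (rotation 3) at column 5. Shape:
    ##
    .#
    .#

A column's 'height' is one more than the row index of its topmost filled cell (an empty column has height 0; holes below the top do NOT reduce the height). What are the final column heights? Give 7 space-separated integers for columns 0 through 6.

Drop 1: I rot0 at col 2 lands with bottom-row=0; cleared 0 line(s) (total 0); column heights now [0 0 1 1 1 1 0], max=1
Drop 2: S rot3 at col 2 lands with bottom-row=1; cleared 0 line(s) (total 0); column heights now [0 0 4 3 1 1 0], max=4
Drop 3: J rot1 at col 4 lands with bottom-row=1; cleared 0 line(s) (total 0); column heights now [0 0 4 3 4 4 0], max=4
Drop 4: L rot3 at col 5 lands with bottom-row=2; cleared 0 line(s) (total 0); column heights now [0 0 4 3 4 5 5], max=5

Answer: 0 0 4 3 4 5 5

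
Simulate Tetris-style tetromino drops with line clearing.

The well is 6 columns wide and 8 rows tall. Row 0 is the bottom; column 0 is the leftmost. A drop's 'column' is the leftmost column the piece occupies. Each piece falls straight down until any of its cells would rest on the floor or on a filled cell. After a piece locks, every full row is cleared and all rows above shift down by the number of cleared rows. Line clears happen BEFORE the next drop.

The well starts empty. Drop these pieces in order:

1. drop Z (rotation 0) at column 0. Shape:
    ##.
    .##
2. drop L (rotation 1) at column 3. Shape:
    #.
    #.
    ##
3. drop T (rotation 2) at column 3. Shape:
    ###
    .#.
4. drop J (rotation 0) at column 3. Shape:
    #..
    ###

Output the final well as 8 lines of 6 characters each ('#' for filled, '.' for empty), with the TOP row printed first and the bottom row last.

Answer: ......
......
...#..
...###
...###
...##.
##.#..
.####.

Derivation:
Drop 1: Z rot0 at col 0 lands with bottom-row=0; cleared 0 line(s) (total 0); column heights now [2 2 1 0 0 0], max=2
Drop 2: L rot1 at col 3 lands with bottom-row=0; cleared 0 line(s) (total 0); column heights now [2 2 1 3 1 0], max=3
Drop 3: T rot2 at col 3 lands with bottom-row=2; cleared 0 line(s) (total 0); column heights now [2 2 1 4 4 4], max=4
Drop 4: J rot0 at col 3 lands with bottom-row=4; cleared 0 line(s) (total 0); column heights now [2 2 1 6 5 5], max=6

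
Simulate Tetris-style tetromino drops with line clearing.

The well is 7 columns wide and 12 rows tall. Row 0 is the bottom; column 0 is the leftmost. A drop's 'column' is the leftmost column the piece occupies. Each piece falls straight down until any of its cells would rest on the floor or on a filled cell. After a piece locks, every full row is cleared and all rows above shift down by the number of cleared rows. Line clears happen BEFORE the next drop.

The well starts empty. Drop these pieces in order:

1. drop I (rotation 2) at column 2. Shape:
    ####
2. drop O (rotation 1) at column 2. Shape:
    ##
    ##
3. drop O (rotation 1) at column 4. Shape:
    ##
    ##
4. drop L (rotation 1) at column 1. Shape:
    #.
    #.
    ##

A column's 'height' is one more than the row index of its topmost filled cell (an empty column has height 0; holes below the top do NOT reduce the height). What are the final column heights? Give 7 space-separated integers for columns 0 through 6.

Drop 1: I rot2 at col 2 lands with bottom-row=0; cleared 0 line(s) (total 0); column heights now [0 0 1 1 1 1 0], max=1
Drop 2: O rot1 at col 2 lands with bottom-row=1; cleared 0 line(s) (total 0); column heights now [0 0 3 3 1 1 0], max=3
Drop 3: O rot1 at col 4 lands with bottom-row=1; cleared 0 line(s) (total 0); column heights now [0 0 3 3 3 3 0], max=3
Drop 4: L rot1 at col 1 lands with bottom-row=3; cleared 0 line(s) (total 0); column heights now [0 6 4 3 3 3 0], max=6

Answer: 0 6 4 3 3 3 0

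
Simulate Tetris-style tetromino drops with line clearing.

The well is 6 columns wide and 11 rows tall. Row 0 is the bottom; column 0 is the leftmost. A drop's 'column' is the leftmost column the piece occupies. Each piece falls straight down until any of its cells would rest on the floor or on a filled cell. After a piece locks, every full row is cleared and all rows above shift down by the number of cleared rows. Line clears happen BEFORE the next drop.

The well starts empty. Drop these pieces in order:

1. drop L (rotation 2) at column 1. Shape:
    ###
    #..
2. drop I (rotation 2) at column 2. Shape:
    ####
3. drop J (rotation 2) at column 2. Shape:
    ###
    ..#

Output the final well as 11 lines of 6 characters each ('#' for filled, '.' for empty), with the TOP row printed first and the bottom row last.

Drop 1: L rot2 at col 1 lands with bottom-row=0; cleared 0 line(s) (total 0); column heights now [0 2 2 2 0 0], max=2
Drop 2: I rot2 at col 2 lands with bottom-row=2; cleared 0 line(s) (total 0); column heights now [0 2 3 3 3 3], max=3
Drop 3: J rot2 at col 2 lands with bottom-row=3; cleared 0 line(s) (total 0); column heights now [0 2 5 5 5 3], max=5

Answer: ......
......
......
......
......
......
..###.
....#.
..####
.###..
.#....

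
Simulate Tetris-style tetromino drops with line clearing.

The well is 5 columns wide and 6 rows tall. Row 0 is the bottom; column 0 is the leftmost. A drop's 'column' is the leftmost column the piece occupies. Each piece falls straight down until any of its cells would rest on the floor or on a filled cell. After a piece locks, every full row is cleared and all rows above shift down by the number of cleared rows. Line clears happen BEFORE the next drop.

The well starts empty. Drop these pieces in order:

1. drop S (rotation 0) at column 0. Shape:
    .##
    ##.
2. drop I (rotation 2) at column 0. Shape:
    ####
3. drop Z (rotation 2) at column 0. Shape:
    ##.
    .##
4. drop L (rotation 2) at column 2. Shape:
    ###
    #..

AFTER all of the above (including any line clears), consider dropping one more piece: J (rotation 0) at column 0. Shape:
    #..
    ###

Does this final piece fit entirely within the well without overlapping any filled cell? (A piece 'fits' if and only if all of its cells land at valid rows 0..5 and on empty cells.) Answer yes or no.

Answer: no

Derivation:
Drop 1: S rot0 at col 0 lands with bottom-row=0; cleared 0 line(s) (total 0); column heights now [1 2 2 0 0], max=2
Drop 2: I rot2 at col 0 lands with bottom-row=2; cleared 0 line(s) (total 0); column heights now [3 3 3 3 0], max=3
Drop 3: Z rot2 at col 0 lands with bottom-row=3; cleared 0 line(s) (total 0); column heights now [5 5 4 3 0], max=5
Drop 4: L rot2 at col 2 lands with bottom-row=4; cleared 0 line(s) (total 0); column heights now [5 5 6 6 6], max=6
Test piece J rot0 at col 0 (width 3): heights before test = [5 5 6 6 6]; fits = False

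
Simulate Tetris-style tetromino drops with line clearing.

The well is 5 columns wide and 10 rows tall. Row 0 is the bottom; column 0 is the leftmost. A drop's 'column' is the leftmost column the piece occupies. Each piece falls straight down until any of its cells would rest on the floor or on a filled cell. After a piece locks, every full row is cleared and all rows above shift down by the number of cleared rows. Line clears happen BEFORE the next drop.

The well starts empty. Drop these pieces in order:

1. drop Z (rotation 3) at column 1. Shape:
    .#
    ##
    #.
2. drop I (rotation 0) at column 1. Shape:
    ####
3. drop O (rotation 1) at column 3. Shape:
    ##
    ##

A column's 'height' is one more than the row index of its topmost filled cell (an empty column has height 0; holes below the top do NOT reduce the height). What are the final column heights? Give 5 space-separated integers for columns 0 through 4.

Answer: 0 4 4 6 6

Derivation:
Drop 1: Z rot3 at col 1 lands with bottom-row=0; cleared 0 line(s) (total 0); column heights now [0 2 3 0 0], max=3
Drop 2: I rot0 at col 1 lands with bottom-row=3; cleared 0 line(s) (total 0); column heights now [0 4 4 4 4], max=4
Drop 3: O rot1 at col 3 lands with bottom-row=4; cleared 0 line(s) (total 0); column heights now [0 4 4 6 6], max=6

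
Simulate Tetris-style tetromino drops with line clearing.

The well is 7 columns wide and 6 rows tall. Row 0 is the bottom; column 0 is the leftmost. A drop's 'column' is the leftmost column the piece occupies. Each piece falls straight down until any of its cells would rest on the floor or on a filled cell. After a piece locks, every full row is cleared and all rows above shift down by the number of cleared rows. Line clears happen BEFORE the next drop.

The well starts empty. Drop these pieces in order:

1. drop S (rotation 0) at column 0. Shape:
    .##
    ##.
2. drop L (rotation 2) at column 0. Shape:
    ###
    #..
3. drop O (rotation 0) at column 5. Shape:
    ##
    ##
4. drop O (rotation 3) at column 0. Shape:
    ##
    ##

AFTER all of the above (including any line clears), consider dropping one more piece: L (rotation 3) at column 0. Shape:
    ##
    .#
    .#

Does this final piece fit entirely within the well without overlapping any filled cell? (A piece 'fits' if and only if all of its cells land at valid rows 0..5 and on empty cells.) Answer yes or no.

Drop 1: S rot0 at col 0 lands with bottom-row=0; cleared 0 line(s) (total 0); column heights now [1 2 2 0 0 0 0], max=2
Drop 2: L rot2 at col 0 lands with bottom-row=1; cleared 0 line(s) (total 0); column heights now [3 3 3 0 0 0 0], max=3
Drop 3: O rot0 at col 5 lands with bottom-row=0; cleared 0 line(s) (total 0); column heights now [3 3 3 0 0 2 2], max=3
Drop 4: O rot3 at col 0 lands with bottom-row=3; cleared 0 line(s) (total 0); column heights now [5 5 3 0 0 2 2], max=5
Test piece L rot3 at col 0 (width 2): heights before test = [5 5 3 0 0 2 2]; fits = False

Answer: no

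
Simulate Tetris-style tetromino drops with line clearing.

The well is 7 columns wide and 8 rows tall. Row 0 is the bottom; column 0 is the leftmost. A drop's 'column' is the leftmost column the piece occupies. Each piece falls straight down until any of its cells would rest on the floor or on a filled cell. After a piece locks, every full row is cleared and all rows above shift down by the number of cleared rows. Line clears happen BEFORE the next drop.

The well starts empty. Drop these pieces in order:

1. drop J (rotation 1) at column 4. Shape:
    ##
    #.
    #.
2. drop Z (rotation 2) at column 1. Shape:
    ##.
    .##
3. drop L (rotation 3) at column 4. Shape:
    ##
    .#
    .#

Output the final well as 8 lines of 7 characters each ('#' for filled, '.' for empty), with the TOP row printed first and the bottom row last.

Drop 1: J rot1 at col 4 lands with bottom-row=0; cleared 0 line(s) (total 0); column heights now [0 0 0 0 3 3 0], max=3
Drop 2: Z rot2 at col 1 lands with bottom-row=0; cleared 0 line(s) (total 0); column heights now [0 2 2 1 3 3 0], max=3
Drop 3: L rot3 at col 4 lands with bottom-row=3; cleared 0 line(s) (total 0); column heights now [0 2 2 1 6 6 0], max=6

Answer: .......
.......
....##.
.....#.
.....#.
....##.
.##.#..
..###..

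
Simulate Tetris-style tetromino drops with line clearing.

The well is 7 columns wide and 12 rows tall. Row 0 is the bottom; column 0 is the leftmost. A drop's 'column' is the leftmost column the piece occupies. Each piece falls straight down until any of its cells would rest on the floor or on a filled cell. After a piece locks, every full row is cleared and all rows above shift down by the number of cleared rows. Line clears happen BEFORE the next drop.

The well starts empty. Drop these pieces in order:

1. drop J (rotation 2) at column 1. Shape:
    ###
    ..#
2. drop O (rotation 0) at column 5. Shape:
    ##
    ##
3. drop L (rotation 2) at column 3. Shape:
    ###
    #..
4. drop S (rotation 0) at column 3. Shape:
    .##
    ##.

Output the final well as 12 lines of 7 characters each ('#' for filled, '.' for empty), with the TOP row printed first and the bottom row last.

Answer: .......
.......
.......
.......
.......
.......
....##.
...##..
...###.
...#...
.###.##
...#.##

Derivation:
Drop 1: J rot2 at col 1 lands with bottom-row=0; cleared 0 line(s) (total 0); column heights now [0 2 2 2 0 0 0], max=2
Drop 2: O rot0 at col 5 lands with bottom-row=0; cleared 0 line(s) (total 0); column heights now [0 2 2 2 0 2 2], max=2
Drop 3: L rot2 at col 3 lands with bottom-row=2; cleared 0 line(s) (total 0); column heights now [0 2 2 4 4 4 2], max=4
Drop 4: S rot0 at col 3 lands with bottom-row=4; cleared 0 line(s) (total 0); column heights now [0 2 2 5 6 6 2], max=6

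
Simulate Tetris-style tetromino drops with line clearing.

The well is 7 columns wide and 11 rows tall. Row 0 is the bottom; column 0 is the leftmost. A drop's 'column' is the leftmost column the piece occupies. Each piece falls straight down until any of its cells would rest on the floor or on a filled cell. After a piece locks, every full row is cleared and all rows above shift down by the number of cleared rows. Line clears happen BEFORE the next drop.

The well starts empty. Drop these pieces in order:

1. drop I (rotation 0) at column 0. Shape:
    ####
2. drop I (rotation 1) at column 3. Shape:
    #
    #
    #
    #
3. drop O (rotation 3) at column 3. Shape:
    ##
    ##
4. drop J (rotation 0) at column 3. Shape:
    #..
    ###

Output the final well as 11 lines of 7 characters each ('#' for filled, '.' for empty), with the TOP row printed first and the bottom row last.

Answer: .......
.......
...#...
...###.
...##..
...##..
...#...
...#...
...#...
...#...
####...

Derivation:
Drop 1: I rot0 at col 0 lands with bottom-row=0; cleared 0 line(s) (total 0); column heights now [1 1 1 1 0 0 0], max=1
Drop 2: I rot1 at col 3 lands with bottom-row=1; cleared 0 line(s) (total 0); column heights now [1 1 1 5 0 0 0], max=5
Drop 3: O rot3 at col 3 lands with bottom-row=5; cleared 0 line(s) (total 0); column heights now [1 1 1 7 7 0 0], max=7
Drop 4: J rot0 at col 3 lands with bottom-row=7; cleared 0 line(s) (total 0); column heights now [1 1 1 9 8 8 0], max=9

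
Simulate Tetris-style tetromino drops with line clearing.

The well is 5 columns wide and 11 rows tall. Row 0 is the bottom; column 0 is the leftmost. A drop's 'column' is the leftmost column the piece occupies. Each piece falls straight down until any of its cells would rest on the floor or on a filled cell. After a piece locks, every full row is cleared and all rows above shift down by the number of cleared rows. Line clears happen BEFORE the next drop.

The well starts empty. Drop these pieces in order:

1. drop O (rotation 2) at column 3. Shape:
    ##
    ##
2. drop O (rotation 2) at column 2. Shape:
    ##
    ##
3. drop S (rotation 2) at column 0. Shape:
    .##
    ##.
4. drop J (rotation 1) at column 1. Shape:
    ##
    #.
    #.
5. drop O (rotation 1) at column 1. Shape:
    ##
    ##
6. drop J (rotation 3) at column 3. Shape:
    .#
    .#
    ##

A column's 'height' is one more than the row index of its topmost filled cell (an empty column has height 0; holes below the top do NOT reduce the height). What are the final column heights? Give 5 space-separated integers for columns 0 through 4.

Answer: 4 10 10 5 7

Derivation:
Drop 1: O rot2 at col 3 lands with bottom-row=0; cleared 0 line(s) (total 0); column heights now [0 0 0 2 2], max=2
Drop 2: O rot2 at col 2 lands with bottom-row=2; cleared 0 line(s) (total 0); column heights now [0 0 4 4 2], max=4
Drop 3: S rot2 at col 0 lands with bottom-row=3; cleared 0 line(s) (total 0); column heights now [4 5 5 4 2], max=5
Drop 4: J rot1 at col 1 lands with bottom-row=5; cleared 0 line(s) (total 0); column heights now [4 8 8 4 2], max=8
Drop 5: O rot1 at col 1 lands with bottom-row=8; cleared 0 line(s) (total 0); column heights now [4 10 10 4 2], max=10
Drop 6: J rot3 at col 3 lands with bottom-row=4; cleared 0 line(s) (total 0); column heights now [4 10 10 5 7], max=10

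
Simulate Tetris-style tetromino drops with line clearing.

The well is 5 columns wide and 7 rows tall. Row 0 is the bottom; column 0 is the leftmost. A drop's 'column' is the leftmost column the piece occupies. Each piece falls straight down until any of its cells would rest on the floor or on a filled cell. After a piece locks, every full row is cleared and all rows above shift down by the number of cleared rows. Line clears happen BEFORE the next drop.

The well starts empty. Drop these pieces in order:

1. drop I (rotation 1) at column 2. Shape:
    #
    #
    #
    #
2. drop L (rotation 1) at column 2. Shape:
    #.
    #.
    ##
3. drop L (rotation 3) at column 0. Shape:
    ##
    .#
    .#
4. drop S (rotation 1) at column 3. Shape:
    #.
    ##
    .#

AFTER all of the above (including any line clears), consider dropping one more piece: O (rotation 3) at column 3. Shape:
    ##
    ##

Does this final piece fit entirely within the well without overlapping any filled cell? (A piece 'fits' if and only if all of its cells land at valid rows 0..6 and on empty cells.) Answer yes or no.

Answer: no

Derivation:
Drop 1: I rot1 at col 2 lands with bottom-row=0; cleared 0 line(s) (total 0); column heights now [0 0 4 0 0], max=4
Drop 2: L rot1 at col 2 lands with bottom-row=4; cleared 0 line(s) (total 0); column heights now [0 0 7 5 0], max=7
Drop 3: L rot3 at col 0 lands with bottom-row=0; cleared 0 line(s) (total 0); column heights now [3 3 7 5 0], max=7
Drop 4: S rot1 at col 3 lands with bottom-row=4; cleared 0 line(s) (total 0); column heights now [3 3 7 7 6], max=7
Test piece O rot3 at col 3 (width 2): heights before test = [3 3 7 7 6]; fits = False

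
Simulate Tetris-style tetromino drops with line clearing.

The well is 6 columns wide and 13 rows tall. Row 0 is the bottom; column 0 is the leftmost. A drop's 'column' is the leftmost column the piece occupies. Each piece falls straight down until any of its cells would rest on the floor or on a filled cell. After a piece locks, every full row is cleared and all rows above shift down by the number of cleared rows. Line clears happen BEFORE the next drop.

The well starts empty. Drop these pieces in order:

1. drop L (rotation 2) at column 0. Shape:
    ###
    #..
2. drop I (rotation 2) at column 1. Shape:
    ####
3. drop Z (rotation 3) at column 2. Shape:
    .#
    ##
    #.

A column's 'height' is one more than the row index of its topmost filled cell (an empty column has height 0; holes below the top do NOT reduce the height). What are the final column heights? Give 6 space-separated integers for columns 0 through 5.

Answer: 2 3 5 6 3 0

Derivation:
Drop 1: L rot2 at col 0 lands with bottom-row=0; cleared 0 line(s) (total 0); column heights now [2 2 2 0 0 0], max=2
Drop 2: I rot2 at col 1 lands with bottom-row=2; cleared 0 line(s) (total 0); column heights now [2 3 3 3 3 0], max=3
Drop 3: Z rot3 at col 2 lands with bottom-row=3; cleared 0 line(s) (total 0); column heights now [2 3 5 6 3 0], max=6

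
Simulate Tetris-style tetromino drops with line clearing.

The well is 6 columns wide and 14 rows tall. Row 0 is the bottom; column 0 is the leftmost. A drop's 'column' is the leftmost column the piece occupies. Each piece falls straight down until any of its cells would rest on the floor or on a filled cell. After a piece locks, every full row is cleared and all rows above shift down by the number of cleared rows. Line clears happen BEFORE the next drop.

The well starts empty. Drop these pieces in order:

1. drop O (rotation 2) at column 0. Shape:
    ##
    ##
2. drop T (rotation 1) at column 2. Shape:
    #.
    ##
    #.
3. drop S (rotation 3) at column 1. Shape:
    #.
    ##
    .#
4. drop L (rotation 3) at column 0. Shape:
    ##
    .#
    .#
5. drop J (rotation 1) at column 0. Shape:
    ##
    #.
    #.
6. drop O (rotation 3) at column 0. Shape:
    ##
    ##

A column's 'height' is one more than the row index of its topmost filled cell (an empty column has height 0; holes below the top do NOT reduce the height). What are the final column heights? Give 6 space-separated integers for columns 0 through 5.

Drop 1: O rot2 at col 0 lands with bottom-row=0; cleared 0 line(s) (total 0); column heights now [2 2 0 0 0 0], max=2
Drop 2: T rot1 at col 2 lands with bottom-row=0; cleared 0 line(s) (total 0); column heights now [2 2 3 2 0 0], max=3
Drop 3: S rot3 at col 1 lands with bottom-row=3; cleared 0 line(s) (total 0); column heights now [2 6 5 2 0 0], max=6
Drop 4: L rot3 at col 0 lands with bottom-row=6; cleared 0 line(s) (total 0); column heights now [9 9 5 2 0 0], max=9
Drop 5: J rot1 at col 0 lands with bottom-row=9; cleared 0 line(s) (total 0); column heights now [12 12 5 2 0 0], max=12
Drop 6: O rot3 at col 0 lands with bottom-row=12; cleared 0 line(s) (total 0); column heights now [14 14 5 2 0 0], max=14

Answer: 14 14 5 2 0 0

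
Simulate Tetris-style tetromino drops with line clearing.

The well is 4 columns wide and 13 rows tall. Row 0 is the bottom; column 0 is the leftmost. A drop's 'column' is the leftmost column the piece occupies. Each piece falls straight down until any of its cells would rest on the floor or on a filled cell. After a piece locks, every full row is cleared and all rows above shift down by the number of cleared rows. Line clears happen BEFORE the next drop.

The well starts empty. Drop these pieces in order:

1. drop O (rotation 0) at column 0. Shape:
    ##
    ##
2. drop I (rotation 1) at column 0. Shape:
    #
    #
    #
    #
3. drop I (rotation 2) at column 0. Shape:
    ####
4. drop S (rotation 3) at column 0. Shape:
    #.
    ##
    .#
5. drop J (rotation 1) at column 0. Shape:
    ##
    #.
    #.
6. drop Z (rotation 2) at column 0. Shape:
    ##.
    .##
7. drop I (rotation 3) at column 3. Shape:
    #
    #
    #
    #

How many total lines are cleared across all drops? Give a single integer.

Drop 1: O rot0 at col 0 lands with bottom-row=0; cleared 0 line(s) (total 0); column heights now [2 2 0 0], max=2
Drop 2: I rot1 at col 0 lands with bottom-row=2; cleared 0 line(s) (total 0); column heights now [6 2 0 0], max=6
Drop 3: I rot2 at col 0 lands with bottom-row=6; cleared 1 line(s) (total 1); column heights now [6 2 0 0], max=6
Drop 4: S rot3 at col 0 lands with bottom-row=5; cleared 0 line(s) (total 1); column heights now [8 7 0 0], max=8
Drop 5: J rot1 at col 0 lands with bottom-row=8; cleared 0 line(s) (total 1); column heights now [11 11 0 0], max=11
Drop 6: Z rot2 at col 0 lands with bottom-row=11; cleared 0 line(s) (total 1); column heights now [13 13 12 0], max=13
Drop 7: I rot3 at col 3 lands with bottom-row=0; cleared 0 line(s) (total 1); column heights now [13 13 12 4], max=13

Answer: 1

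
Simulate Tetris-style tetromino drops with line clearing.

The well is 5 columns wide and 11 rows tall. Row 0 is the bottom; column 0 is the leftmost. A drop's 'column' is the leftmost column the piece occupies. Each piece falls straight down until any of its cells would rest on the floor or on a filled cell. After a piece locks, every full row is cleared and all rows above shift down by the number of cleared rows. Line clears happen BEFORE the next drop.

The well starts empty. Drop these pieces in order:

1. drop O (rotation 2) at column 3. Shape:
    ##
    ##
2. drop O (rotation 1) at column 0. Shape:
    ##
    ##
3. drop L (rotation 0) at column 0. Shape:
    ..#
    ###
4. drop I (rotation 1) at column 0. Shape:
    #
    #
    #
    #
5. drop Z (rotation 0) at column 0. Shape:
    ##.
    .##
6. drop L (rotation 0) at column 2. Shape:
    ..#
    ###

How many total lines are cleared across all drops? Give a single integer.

Answer: 1

Derivation:
Drop 1: O rot2 at col 3 lands with bottom-row=0; cleared 0 line(s) (total 0); column heights now [0 0 0 2 2], max=2
Drop 2: O rot1 at col 0 lands with bottom-row=0; cleared 0 line(s) (total 0); column heights now [2 2 0 2 2], max=2
Drop 3: L rot0 at col 0 lands with bottom-row=2; cleared 0 line(s) (total 0); column heights now [3 3 4 2 2], max=4
Drop 4: I rot1 at col 0 lands with bottom-row=3; cleared 0 line(s) (total 0); column heights now [7 3 4 2 2], max=7
Drop 5: Z rot0 at col 0 lands with bottom-row=6; cleared 0 line(s) (total 0); column heights now [8 8 7 2 2], max=8
Drop 6: L rot0 at col 2 lands with bottom-row=7; cleared 1 line(s) (total 1); column heights now [7 7 7 2 8], max=8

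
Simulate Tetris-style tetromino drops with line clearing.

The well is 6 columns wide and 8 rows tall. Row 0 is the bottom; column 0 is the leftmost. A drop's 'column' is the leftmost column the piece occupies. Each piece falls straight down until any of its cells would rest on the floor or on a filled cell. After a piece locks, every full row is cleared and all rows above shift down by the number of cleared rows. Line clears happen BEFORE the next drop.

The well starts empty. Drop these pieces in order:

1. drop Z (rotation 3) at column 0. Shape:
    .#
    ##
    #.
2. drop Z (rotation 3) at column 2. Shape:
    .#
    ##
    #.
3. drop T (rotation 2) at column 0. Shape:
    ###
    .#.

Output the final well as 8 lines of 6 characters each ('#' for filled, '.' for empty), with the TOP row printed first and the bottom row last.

Drop 1: Z rot3 at col 0 lands with bottom-row=0; cleared 0 line(s) (total 0); column heights now [2 3 0 0 0 0], max=3
Drop 2: Z rot3 at col 2 lands with bottom-row=0; cleared 0 line(s) (total 0); column heights now [2 3 2 3 0 0], max=3
Drop 3: T rot2 at col 0 lands with bottom-row=3; cleared 0 line(s) (total 0); column heights now [5 5 5 3 0 0], max=5

Answer: ......
......
......
###...
.#....
.#.#..
####..
#.#...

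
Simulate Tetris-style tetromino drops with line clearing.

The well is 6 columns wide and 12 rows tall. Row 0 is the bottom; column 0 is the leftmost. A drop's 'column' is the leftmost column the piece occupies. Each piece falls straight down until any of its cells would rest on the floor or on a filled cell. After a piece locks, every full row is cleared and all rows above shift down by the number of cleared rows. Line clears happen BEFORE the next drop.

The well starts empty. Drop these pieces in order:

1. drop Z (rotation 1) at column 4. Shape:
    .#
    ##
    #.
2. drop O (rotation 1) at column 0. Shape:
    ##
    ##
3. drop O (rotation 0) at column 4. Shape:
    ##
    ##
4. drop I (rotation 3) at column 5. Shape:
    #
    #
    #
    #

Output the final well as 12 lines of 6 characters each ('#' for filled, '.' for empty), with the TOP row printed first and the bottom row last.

Answer: ......
......
......
.....#
.....#
.....#
.....#
....##
....##
.....#
##..##
##..#.

Derivation:
Drop 1: Z rot1 at col 4 lands with bottom-row=0; cleared 0 line(s) (total 0); column heights now [0 0 0 0 2 3], max=3
Drop 2: O rot1 at col 0 lands with bottom-row=0; cleared 0 line(s) (total 0); column heights now [2 2 0 0 2 3], max=3
Drop 3: O rot0 at col 4 lands with bottom-row=3; cleared 0 line(s) (total 0); column heights now [2 2 0 0 5 5], max=5
Drop 4: I rot3 at col 5 lands with bottom-row=5; cleared 0 line(s) (total 0); column heights now [2 2 0 0 5 9], max=9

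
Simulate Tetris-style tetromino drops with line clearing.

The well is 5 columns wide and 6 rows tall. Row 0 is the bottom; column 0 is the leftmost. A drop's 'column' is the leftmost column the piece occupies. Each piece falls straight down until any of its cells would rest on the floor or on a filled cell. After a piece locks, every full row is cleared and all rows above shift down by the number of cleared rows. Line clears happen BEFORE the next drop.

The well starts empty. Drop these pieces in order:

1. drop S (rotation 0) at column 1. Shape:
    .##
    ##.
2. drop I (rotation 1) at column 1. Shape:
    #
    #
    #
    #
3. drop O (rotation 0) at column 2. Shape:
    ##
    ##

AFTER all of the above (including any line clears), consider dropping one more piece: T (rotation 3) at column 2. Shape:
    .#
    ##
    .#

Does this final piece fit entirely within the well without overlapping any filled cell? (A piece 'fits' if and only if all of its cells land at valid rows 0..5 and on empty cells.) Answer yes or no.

Drop 1: S rot0 at col 1 lands with bottom-row=0; cleared 0 line(s) (total 0); column heights now [0 1 2 2 0], max=2
Drop 2: I rot1 at col 1 lands with bottom-row=1; cleared 0 line(s) (total 0); column heights now [0 5 2 2 0], max=5
Drop 3: O rot0 at col 2 lands with bottom-row=2; cleared 0 line(s) (total 0); column heights now [0 5 4 4 0], max=5
Test piece T rot3 at col 2 (width 2): heights before test = [0 5 4 4 0]; fits = False

Answer: no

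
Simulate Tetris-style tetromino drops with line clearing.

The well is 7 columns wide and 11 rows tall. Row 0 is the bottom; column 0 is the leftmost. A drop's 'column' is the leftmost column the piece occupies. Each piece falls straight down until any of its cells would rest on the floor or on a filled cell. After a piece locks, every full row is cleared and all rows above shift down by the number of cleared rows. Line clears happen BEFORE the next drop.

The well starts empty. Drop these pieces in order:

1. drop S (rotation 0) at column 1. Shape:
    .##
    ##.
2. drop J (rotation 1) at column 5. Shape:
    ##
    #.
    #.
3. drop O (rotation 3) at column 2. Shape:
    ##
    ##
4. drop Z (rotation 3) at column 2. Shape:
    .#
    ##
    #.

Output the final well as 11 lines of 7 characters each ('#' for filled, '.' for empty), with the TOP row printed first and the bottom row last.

Answer: .......
.......
.......
.......
...#...
..##...
..#....
..##...
..##.##
..##.#.
.##..#.

Derivation:
Drop 1: S rot0 at col 1 lands with bottom-row=0; cleared 0 line(s) (total 0); column heights now [0 1 2 2 0 0 0], max=2
Drop 2: J rot1 at col 5 lands with bottom-row=0; cleared 0 line(s) (total 0); column heights now [0 1 2 2 0 3 3], max=3
Drop 3: O rot3 at col 2 lands with bottom-row=2; cleared 0 line(s) (total 0); column heights now [0 1 4 4 0 3 3], max=4
Drop 4: Z rot3 at col 2 lands with bottom-row=4; cleared 0 line(s) (total 0); column heights now [0 1 6 7 0 3 3], max=7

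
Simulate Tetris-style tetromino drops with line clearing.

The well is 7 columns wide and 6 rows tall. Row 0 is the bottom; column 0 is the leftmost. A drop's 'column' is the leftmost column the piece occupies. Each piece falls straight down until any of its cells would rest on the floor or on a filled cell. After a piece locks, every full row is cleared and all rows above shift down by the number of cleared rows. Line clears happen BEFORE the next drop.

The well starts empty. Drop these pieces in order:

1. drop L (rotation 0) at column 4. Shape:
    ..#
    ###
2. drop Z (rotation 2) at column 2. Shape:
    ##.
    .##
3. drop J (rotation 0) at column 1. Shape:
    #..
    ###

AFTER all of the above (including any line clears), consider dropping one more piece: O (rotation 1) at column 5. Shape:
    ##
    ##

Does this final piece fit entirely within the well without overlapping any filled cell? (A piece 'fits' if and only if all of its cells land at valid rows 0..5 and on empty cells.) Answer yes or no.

Answer: yes

Derivation:
Drop 1: L rot0 at col 4 lands with bottom-row=0; cleared 0 line(s) (total 0); column heights now [0 0 0 0 1 1 2], max=2
Drop 2: Z rot2 at col 2 lands with bottom-row=1; cleared 0 line(s) (total 0); column heights now [0 0 3 3 2 1 2], max=3
Drop 3: J rot0 at col 1 lands with bottom-row=3; cleared 0 line(s) (total 0); column heights now [0 5 4 4 2 1 2], max=5
Test piece O rot1 at col 5 (width 2): heights before test = [0 5 4 4 2 1 2]; fits = True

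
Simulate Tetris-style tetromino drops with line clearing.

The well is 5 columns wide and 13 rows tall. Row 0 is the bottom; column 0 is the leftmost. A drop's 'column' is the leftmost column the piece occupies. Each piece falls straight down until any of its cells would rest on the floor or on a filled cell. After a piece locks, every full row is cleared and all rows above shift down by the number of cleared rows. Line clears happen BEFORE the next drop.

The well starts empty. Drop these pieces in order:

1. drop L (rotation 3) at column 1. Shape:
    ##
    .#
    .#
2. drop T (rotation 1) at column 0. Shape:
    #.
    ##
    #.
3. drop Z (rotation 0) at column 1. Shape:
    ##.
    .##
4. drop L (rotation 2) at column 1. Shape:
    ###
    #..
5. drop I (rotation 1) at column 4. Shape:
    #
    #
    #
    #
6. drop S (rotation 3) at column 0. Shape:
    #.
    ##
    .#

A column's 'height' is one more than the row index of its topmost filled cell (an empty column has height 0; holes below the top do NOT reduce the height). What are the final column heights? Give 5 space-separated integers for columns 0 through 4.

Drop 1: L rot3 at col 1 lands with bottom-row=0; cleared 0 line(s) (total 0); column heights now [0 3 3 0 0], max=3
Drop 2: T rot1 at col 0 lands with bottom-row=2; cleared 0 line(s) (total 0); column heights now [5 4 3 0 0], max=5
Drop 3: Z rot0 at col 1 lands with bottom-row=3; cleared 0 line(s) (total 0); column heights now [5 5 5 4 0], max=5
Drop 4: L rot2 at col 1 lands with bottom-row=5; cleared 0 line(s) (total 0); column heights now [5 7 7 7 0], max=7
Drop 5: I rot1 at col 4 lands with bottom-row=0; cleared 1 line(s) (total 1); column heights now [4 6 6 6 3], max=6
Drop 6: S rot3 at col 0 lands with bottom-row=6; cleared 0 line(s) (total 1); column heights now [9 8 6 6 3], max=9

Answer: 9 8 6 6 3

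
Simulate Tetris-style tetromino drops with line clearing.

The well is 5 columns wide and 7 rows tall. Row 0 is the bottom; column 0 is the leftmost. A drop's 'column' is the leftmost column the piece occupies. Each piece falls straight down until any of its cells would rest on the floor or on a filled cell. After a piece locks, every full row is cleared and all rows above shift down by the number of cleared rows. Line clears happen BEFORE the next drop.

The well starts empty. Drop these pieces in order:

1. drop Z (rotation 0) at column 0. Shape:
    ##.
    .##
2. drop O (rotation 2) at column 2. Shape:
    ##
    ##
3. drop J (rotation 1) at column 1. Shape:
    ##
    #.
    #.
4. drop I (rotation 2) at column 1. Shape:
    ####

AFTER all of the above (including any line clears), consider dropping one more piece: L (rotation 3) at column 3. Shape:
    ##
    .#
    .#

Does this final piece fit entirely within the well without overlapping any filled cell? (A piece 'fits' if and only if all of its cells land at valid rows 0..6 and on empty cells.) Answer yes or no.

Answer: no

Derivation:
Drop 1: Z rot0 at col 0 lands with bottom-row=0; cleared 0 line(s) (total 0); column heights now [2 2 1 0 0], max=2
Drop 2: O rot2 at col 2 lands with bottom-row=1; cleared 0 line(s) (total 0); column heights now [2 2 3 3 0], max=3
Drop 3: J rot1 at col 1 lands with bottom-row=2; cleared 0 line(s) (total 0); column heights now [2 5 5 3 0], max=5
Drop 4: I rot2 at col 1 lands with bottom-row=5; cleared 0 line(s) (total 0); column heights now [2 6 6 6 6], max=6
Test piece L rot3 at col 3 (width 2): heights before test = [2 6 6 6 6]; fits = False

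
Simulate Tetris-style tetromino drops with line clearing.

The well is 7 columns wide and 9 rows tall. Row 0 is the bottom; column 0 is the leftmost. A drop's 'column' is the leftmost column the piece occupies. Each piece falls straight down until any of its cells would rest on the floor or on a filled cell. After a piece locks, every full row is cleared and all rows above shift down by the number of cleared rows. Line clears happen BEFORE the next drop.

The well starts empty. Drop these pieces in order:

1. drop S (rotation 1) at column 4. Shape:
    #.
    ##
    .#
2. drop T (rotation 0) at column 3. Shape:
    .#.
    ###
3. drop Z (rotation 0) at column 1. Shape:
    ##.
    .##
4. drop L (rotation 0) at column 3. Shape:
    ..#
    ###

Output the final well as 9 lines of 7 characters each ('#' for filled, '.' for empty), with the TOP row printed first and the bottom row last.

Answer: .......
.......
.....#.
.#####.
..###..
...###.
....#..
....##.
.....#.

Derivation:
Drop 1: S rot1 at col 4 lands with bottom-row=0; cleared 0 line(s) (total 0); column heights now [0 0 0 0 3 2 0], max=3
Drop 2: T rot0 at col 3 lands with bottom-row=3; cleared 0 line(s) (total 0); column heights now [0 0 0 4 5 4 0], max=5
Drop 3: Z rot0 at col 1 lands with bottom-row=4; cleared 0 line(s) (total 0); column heights now [0 6 6 5 5 4 0], max=6
Drop 4: L rot0 at col 3 lands with bottom-row=5; cleared 0 line(s) (total 0); column heights now [0 6 6 6 6 7 0], max=7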